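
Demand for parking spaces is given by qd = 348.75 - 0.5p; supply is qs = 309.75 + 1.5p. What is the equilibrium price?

p* = 19.5

Set qd = qs: 348.75 - 0.5p = 309.75 + 1.5p.
39 = 2p, so p* = 19.5.
q* = 348.75 − 0.5(19.5) = 339.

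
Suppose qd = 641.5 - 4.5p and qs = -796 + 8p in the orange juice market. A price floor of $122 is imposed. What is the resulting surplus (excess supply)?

Equilibrium price would be p* = 115, so the floor at 122 binds.
At p = 122: qd = 92.5, qs = 180.
Surplus = 180 − 92.5 = 87.5.

Surplus = 87.5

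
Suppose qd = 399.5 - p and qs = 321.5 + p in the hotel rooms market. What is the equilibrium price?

p* = 39

Set qd = qs: 399.5 - p = 321.5 + p.
78 = 2p, so p* = 39.
q* = 399.5 − 1(39) = 360.5.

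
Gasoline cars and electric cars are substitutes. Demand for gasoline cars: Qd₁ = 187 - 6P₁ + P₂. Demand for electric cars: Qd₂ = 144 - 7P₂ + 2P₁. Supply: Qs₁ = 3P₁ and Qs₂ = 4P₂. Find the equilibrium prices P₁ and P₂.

P₁ = 2201/97, P₂ = 1670/97

Market 1: 187 - 6P₁ + P₂ = 3P₁ → 9P₁ - P₂ = 187.
Market 2: 11P₂ - 2P₁ = 144.
Eliminating P₂: 11×(1) + 1×(2) gives 97P₁ = 2201, so P₁ = 2201/97.
Back-substitute into (2): P₂ = (144 + 2×2201/97) / 11 = 1670/97.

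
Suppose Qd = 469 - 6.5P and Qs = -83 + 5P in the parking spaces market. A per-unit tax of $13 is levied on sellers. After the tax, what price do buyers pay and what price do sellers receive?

Buyers pay 1234/23, sellers receive 935/23

Pre-tax equilibrium: P* = 48, Q* = 157.
Tax on sellers shifts supply to Qs = -83 + 5(P − 13) = -148 + 5P.
469 - 6.5P = -148 + 5P gives buyer price Pb = 1234/23; sellers receive Ps = 1234/23 − 13 = 935/23.
New quantity: Q = 469 − 6.5(1234/23) = 2766/23.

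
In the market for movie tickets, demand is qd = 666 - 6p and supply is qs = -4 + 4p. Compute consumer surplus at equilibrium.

Equilibrium: 666 - 6p = -4 + 4p gives p* = 67, q* = 264.
Demand choke price (qd = 0): p = 111.
CS = ½(111 − 67)(264) = 5808.

Consumer surplus = 5808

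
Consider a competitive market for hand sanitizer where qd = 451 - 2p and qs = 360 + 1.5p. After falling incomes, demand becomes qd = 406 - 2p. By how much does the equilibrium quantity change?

Original equilibrium: p* = 26, q* = 399.
New equilibrium: 406 - 2p = 360 + 1.5p, so 46 = 3.5p and p' = 92/7; q' = 406 − 2(92/7) = 2658/7.
Change in quantity: 2658/7 − 399 = -135/7.

Δq = -135/7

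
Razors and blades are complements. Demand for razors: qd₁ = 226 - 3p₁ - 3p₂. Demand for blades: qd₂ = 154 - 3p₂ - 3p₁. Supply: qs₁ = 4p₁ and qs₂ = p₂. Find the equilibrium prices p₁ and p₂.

Market 1: 226 - 3p₁ - 3p₂ = 4p₁ → 7p₁ + 3p₂ = 226.
Market 2: 4p₂ + 3p₁ = 154.
Eliminating p₂: 4×(1) − 3×(2) gives 19p₁ = 442, so p₁ = 442/19.
Back-substitute into (2): p₂ = (154 − 3×442/19) / 4 = 400/19.

p₁ = 442/19, p₂ = 400/19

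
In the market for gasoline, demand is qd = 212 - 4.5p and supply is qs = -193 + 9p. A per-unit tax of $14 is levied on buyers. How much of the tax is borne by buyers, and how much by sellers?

Buyers bear 28/3, sellers bear 14/3

Pre-tax equilibrium: p* = 30, q* = 77.
Tax on buyers shifts demand to qd = 212 − 4.5(p + 14) = 149 - 4.5p.
149 - 4.5p = -193 + 9p gives seller price ps = 76/3; buyers pay pb = 76/3 + 14 = 118/3.
New quantity: q = 212 − 4.5(118/3) = 35.
Buyer burden = 118/3 − 30 = 28/3; seller burden = 30 − 76/3 = 14/3.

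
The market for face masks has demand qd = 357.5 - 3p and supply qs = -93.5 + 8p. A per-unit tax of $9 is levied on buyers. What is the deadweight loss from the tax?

Deadweight loss = 972/11

Pre-tax equilibrium: p* = 41, q* = 234.5.
Tax on buyers shifts demand to qd = 357.5 − 3(p + 9) = 330.5 - 3p.
330.5 - 3p = -93.5 + 8p gives seller price ps = 424/11; buyers pay pb = 424/11 + 9 = 523/11.
New quantity: q = 357.5 − 3(523/11) = 4727/22.
DWL = ½ × 9 × (234.5 − 4727/22) = 972/11.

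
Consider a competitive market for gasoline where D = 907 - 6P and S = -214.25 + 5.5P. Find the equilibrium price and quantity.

Set D = S: 907 - 6P = -214.25 + 5.5P.
1121.25 = 11.5P, so P* = 97.5.
Q* = 907 − 6(97.5) = 322.

P* = 97.5, Q* = 322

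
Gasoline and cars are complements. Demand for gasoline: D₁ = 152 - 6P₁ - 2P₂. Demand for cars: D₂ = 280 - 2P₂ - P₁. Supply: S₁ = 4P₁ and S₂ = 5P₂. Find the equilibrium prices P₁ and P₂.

Market 1: 152 - 6P₁ - 2P₂ = 4P₁ → 10P₁ + 2P₂ = 152.
Market 2: 7P₂ + P₁ = 280.
Eliminating P₂: 7×(1) − 2×(2) gives 68P₁ = 504, so P₁ = 126/17.
Back-substitute into (2): P₂ = (280 − 1×126/17) / 7 = 662/17.

P₁ = 126/17, P₂ = 662/17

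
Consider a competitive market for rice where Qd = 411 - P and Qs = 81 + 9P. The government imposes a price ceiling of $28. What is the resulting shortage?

Shortage = 50

Equilibrium price would be P* = 33, so the ceiling at 28 binds.
At P = 28: Qd = 411 − 1(28) = 383, Qs = 81 + 9(28) = 333.
Shortage = 383 − 333 = 50.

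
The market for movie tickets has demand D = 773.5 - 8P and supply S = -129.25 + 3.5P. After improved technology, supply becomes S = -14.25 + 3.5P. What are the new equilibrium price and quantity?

Original equilibrium: P* = 78.5, Q* = 145.5.
New equilibrium: 773.5 - 8P = -14.25 + 3.5P, so 787.75 = 11.5P and P' = 68.5; Q' = 773.5 − 8(68.5) = 225.5.

P' = 68.5, Q' = 225.5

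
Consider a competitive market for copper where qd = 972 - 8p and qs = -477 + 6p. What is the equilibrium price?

p* = 103.5

Set qd = qs: 972 - 8p = -477 + 6p.
1449 = 14p, so p* = 103.5.
q* = 972 − 8(103.5) = 144.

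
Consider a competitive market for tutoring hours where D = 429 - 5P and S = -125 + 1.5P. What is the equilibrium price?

P* = 1108/13

Set D = S: 429 - 5P = -125 + 1.5P.
554 = 6.5P, so P* = 1108/13.
Q* = 429 − 5(1108/13) = 37/13.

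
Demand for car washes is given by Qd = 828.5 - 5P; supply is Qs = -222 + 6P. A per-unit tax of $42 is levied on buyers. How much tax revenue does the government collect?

Tax revenue = 109242/11

Pre-tax equilibrium: P* = 95.5, Q* = 351.
Tax on buyers shifts demand to Qd = 828.5 − 5(P + 42) = 618.5 - 5P.
618.5 - 5P = -222 + 6P gives seller price Ps = 1681/22; buyers pay Pb = 1681/22 + 42 = 2605/22.
New quantity: Q = 828.5 − 5(2605/22) = 2601/11.
Revenue = 42 × 2601/11 = 109242/11.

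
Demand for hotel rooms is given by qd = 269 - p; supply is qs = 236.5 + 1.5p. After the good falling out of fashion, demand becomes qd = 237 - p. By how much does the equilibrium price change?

Δp = -12.8

Original equilibrium: p* = 13, q* = 256.
New equilibrium: 237 - p = 236.5 + 1.5p, so 0.5 = 2.5p and p' = 0.2; q' = 237 − 1(0.2) = 236.8.
Change in price: 0.2 − 13 = -12.8.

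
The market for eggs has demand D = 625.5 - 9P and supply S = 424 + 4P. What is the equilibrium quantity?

Q* = 486

Set D = S: 625.5 - 9P = 424 + 4P.
201.5 = 13P, so P* = 15.5.
Q* = 625.5 − 9(15.5) = 486.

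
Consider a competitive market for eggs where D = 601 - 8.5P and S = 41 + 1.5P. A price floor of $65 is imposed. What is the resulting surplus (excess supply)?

Equilibrium price would be P* = 56, so the floor at 65 binds.
At P = 65: D = 48.5, S = 138.5.
Surplus = 138.5 − 48.5 = 90.

Surplus = 90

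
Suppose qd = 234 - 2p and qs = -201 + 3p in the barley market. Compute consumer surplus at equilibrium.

Consumer surplus = 900

Equilibrium: 234 - 2p = -201 + 3p gives p* = 87, q* = 60.
Demand choke price (qd = 0): p = 117.
CS = ½(117 − 87)(60) = 900.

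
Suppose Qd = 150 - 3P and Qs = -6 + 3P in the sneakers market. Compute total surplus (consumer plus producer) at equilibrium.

Total surplus = 1728

Equilibrium: 150 - 3P = -6 + 3P gives P* = 26, Q* = 72.
Demand choke price: P = 50; supply starts at P = 2.
CS = ½(50 − 26)(72) = 864; PS = ½(26 − 2)(72) = 864.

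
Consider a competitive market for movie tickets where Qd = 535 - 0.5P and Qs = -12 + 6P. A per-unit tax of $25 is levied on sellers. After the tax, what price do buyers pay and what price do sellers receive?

Buyers pay 1394/13, sellers receive 1069/13

Pre-tax equilibrium: P* = 1094/13, Q* = 6408/13.
Tax on sellers shifts supply to Qs = -12 + 6(P − 25) = -162 + 6P.
535 - 0.5P = -162 + 6P gives buyer price Pb = 1394/13; sellers receive Ps = 1394/13 − 25 = 1069/13.
New quantity: Q = 535 − 0.5(1394/13) = 6258/13.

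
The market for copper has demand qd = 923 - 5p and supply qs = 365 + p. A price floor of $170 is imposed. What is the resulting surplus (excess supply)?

Surplus = 462

Equilibrium price would be p* = 93, so the floor at 170 binds.
At p = 170: qd = 73, qs = 535.
Surplus = 535 − 73 = 462.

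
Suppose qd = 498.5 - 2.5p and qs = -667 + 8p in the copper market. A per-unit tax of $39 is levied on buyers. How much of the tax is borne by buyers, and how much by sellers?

Pre-tax equilibrium: p* = 111, q* = 221.
Tax on buyers shifts demand to qd = 498.5 − 2.5(p + 39) = 401 - 2.5p.
401 - 2.5p = -667 + 8p gives seller price ps = 712/7; buyers pay pb = 712/7 + 39 = 985/7.
New quantity: q = 498.5 − 2.5(985/7) = 1027/7.
Buyer burden = 985/7 − 111 = 208/7; seller burden = 111 − 712/7 = 65/7.

Buyers bear 208/7, sellers bear 65/7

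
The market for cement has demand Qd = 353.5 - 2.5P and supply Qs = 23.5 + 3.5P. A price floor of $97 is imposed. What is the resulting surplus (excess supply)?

Equilibrium price would be P* = 55, so the floor at 97 binds.
At P = 97: Qd = 111, Qs = 363.
Surplus = 363 − 111 = 252.

Surplus = 252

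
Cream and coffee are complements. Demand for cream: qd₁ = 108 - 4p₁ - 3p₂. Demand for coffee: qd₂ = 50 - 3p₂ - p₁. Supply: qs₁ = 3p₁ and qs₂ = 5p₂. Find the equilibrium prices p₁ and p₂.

Market 1: 108 - 4p₁ - 3p₂ = 3p₁ → 7p₁ + 3p₂ = 108.
Market 2: 8p₂ + p₁ = 50.
Eliminating p₂: 8×(1) − 3×(2) gives 53p₁ = 714, so p₁ = 714/53.
Back-substitute into (2): p₂ = (50 − 1×714/53) / 8 = 242/53.

p₁ = 714/53, p₂ = 242/53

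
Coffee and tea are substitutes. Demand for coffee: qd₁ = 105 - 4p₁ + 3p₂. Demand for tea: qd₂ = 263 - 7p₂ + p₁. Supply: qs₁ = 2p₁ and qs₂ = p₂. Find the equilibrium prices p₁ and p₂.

p₁ = 36.2, p₂ = 37.4

Market 1: 105 - 4p₁ + 3p₂ = 2p₁ → 6p₁ - 3p₂ = 105.
Market 2: 8p₂ - p₁ = 263.
Eliminating p₂: 8×(1) + 3×(2) gives 45p₁ = 1629, so p₁ = 36.2.
Back-substitute into (2): p₂ = (263 + 1×36.2) / 8 = 37.4.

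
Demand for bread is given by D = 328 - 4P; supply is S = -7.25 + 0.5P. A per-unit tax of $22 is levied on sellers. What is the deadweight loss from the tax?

Pre-tax equilibrium: P* = 74.5, Q* = 30.
Tax on sellers shifts supply to S = -7.25 + 0.5(P − 22) = -18.25 + 0.5P.
328 - 4P = -18.25 + 0.5P gives buyer price Pb = 1385/18; sellers receive Ps = 1385/18 − 22 = 989/18.
New quantity: Q = 328 − 4(1385/18) = 182/9.
DWL = ½ × 22 × (30 − 182/9) = 968/9.

Deadweight loss = 968/9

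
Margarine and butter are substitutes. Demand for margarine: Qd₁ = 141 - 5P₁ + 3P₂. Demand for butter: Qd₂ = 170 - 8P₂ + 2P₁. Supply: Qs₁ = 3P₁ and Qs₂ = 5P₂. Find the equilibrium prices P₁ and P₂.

Market 1: 141 - 5P₁ + 3P₂ = 3P₁ → 8P₁ - 3P₂ = 141.
Market 2: 13P₂ - 2P₁ = 170.
Eliminating P₂: 13×(1) + 3×(2) gives 98P₁ = 2343, so P₁ = 2343/98.
Back-substitute into (2): P₂ = (170 + 2×2343/98) / 13 = 821/49.

P₁ = 2343/98, P₂ = 821/49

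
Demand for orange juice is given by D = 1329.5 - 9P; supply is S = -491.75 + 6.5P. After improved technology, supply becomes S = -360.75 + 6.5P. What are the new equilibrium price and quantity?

Original equilibrium: P* = 117.5, Q* = 272.
New equilibrium: 1329.5 - 9P = -360.75 + 6.5P, so 1690.25 = 15.5P and P' = 6761/62; Q' = 1329.5 − 9(6761/62) = 10790/31.

P' = 6761/62, Q' = 10790/31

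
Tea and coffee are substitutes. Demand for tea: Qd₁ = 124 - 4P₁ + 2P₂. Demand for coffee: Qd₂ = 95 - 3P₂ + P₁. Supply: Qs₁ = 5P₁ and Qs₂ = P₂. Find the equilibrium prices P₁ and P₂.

Market 1: 124 - 4P₁ + 2P₂ = 5P₁ → 9P₁ - 2P₂ = 124.
Market 2: 4P₂ - P₁ = 95.
Eliminating P₂: 4×(1) + 2×(2) gives 34P₁ = 686, so P₁ = 343/17.
Back-substitute into (2): P₂ = (95 + 1×343/17) / 4 = 979/34.

P₁ = 343/17, P₂ = 979/34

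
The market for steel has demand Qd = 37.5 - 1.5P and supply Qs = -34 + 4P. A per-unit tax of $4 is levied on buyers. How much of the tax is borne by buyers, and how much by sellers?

Buyers bear 32/11, sellers bear 12/11

Pre-tax equilibrium: P* = 13, Q* = 18.
Tax on buyers shifts demand to Qd = 37.5 − 1.5(P + 4) = 31.5 - 1.5P.
31.5 - 1.5P = -34 + 4P gives seller price Ps = 131/11; buyers pay Pb = 131/11 + 4 = 175/11.
New quantity: Q = 37.5 − 1.5(175/11) = 150/11.
Buyer burden = 175/11 − 13 = 32/11; seller burden = 13 − 131/11 = 12/11.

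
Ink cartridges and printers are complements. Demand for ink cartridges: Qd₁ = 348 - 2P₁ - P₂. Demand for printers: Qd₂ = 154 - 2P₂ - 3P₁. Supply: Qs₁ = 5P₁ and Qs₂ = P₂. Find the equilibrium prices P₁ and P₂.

P₁ = 445/9, P₂ = 17/9

Market 1: 348 - 2P₁ - P₂ = 5P₁ → 7P₁ + P₂ = 348.
Market 2: 3P₂ + 3P₁ = 154.
Eliminating P₂: 3×(1) − 1×(2) gives 18P₁ = 890, so P₁ = 445/9.
Back-substitute into (2): P₂ = (154 − 3×445/9) / 3 = 17/9.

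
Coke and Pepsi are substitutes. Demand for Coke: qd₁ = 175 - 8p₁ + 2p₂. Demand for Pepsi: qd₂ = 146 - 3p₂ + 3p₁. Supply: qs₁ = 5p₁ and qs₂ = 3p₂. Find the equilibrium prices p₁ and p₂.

p₁ = 671/36, p₂ = 2423/72

Market 1: 175 - 8p₁ + 2p₂ = 5p₁ → 13p₁ - 2p₂ = 175.
Market 2: 6p₂ - 3p₁ = 146.
Eliminating p₂: 6×(1) + 2×(2) gives 72p₁ = 1342, so p₁ = 671/36.
Back-substitute into (2): p₂ = (146 + 3×671/36) / 6 = 2423/72.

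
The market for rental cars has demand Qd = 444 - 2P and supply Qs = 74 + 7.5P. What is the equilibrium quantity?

Q* = 6956/19

Set Qd = Qs: 444 - 2P = 74 + 7.5P.
370 = 9.5P, so P* = 740/19.
Q* = 444 − 2(740/19) = 6956/19.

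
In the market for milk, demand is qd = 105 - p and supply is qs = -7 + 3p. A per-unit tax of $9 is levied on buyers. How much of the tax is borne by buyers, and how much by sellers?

Pre-tax equilibrium: p* = 28, q* = 77.
Tax on buyers shifts demand to qd = 105 − 1(p + 9) = 96 - p.
96 - p = -7 + 3p gives seller price ps = 25.75; buyers pay pb = 25.75 + 9 = 34.75.
New quantity: q = 105 − 1(34.75) = 70.25.
Buyer burden = 34.75 − 28 = 6.75; seller burden = 28 − 25.75 = 2.25.

Buyers bear $6.75, sellers bear $2.25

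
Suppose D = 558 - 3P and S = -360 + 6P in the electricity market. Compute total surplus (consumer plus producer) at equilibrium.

Equilibrium: 558 - 3P = -360 + 6P gives P* = 102, Q* = 252.
Demand choke price: P = 186; supply starts at P = 60.
CS = ½(186 − 102)(252) = 10584; PS = ½(102 − 60)(252) = 5292.

Total surplus = 15876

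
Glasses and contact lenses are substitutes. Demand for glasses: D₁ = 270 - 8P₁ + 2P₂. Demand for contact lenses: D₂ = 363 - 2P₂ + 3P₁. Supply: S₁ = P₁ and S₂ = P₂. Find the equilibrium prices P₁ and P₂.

P₁ = 512/7, P₂ = 1359/7

Market 1: 270 - 8P₁ + 2P₂ = P₁ → 9P₁ - 2P₂ = 270.
Market 2: 3P₂ - 3P₁ = 363.
Eliminating P₂: 3×(1) + 2×(2) gives 21P₁ = 1536, so P₁ = 512/7.
Back-substitute into (2): P₂ = (363 + 3×512/7) / 3 = 1359/7.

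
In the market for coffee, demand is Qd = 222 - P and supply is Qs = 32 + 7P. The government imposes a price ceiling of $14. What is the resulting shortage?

Shortage = 78

Equilibrium price would be P* = 23.75, so the ceiling at 14 binds.
At P = 14: Qd = 222 − 1(14) = 208, Qs = 32 + 7(14) = 130.
Shortage = 208 − 130 = 78.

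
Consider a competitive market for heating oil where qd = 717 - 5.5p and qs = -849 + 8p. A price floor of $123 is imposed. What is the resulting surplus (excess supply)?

Equilibrium price would be p* = 116, so the floor at 123 binds.
At p = 123: qd = 40.5, qs = 135.
Surplus = 135 − 40.5 = 94.5.

Surplus = 94.5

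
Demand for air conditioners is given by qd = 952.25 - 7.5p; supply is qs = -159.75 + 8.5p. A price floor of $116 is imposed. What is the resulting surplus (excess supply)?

Equilibrium price would be p* = 69.5, so the floor at 116 binds.
At p = 116: qd = 82.25, qs = 826.25.
Surplus = 826.25 − 82.25 = 744.

Surplus = 744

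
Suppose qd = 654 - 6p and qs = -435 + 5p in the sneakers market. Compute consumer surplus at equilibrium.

Equilibrium: 654 - 6p = -435 + 5p gives p* = 99, q* = 60.
Demand choke price (qd = 0): p = 109.
CS = ½(109 − 99)(60) = 300.

Consumer surplus = 300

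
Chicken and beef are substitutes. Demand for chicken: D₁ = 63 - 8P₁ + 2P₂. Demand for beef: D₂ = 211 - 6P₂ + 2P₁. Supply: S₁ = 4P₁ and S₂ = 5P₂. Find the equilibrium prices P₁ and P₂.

P₁ = 8.7109375, P₂ = 20.765625

Market 1: 63 - 8P₁ + 2P₂ = 4P₁ → 12P₁ - 2P₂ = 63.
Market 2: 11P₂ - 2P₁ = 211.
Eliminating P₂: 11×(1) + 2×(2) gives 128P₁ = 1115, so P₁ = 8.7109375.
Back-substitute into (2): P₂ = (211 + 2×8.7109375) / 11 = 20.765625.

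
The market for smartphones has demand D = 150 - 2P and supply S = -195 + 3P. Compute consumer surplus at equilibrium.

Equilibrium: 150 - 2P = -195 + 3P gives P* = 69, Q* = 12.
Demand choke price (D = 0): P = 75.
CS = ½(75 − 69)(12) = 36.

Consumer surplus = 36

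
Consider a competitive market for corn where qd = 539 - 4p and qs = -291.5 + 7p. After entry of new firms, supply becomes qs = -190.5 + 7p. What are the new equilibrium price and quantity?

p' = 1459/22, q' = 3011/11

Original equilibrium: p* = 75.5, q* = 237.
New equilibrium: 539 - 4p = -190.5 + 7p, so 729.5 = 11p and p' = 1459/22; q' = 539 − 4(1459/22) = 3011/11.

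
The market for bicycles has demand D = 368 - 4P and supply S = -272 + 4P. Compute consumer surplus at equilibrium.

Consumer surplus = 288

Equilibrium: 368 - 4P = -272 + 4P gives P* = 80, Q* = 48.
Demand choke price (D = 0): P = 92.
CS = ½(92 − 80)(48) = 288.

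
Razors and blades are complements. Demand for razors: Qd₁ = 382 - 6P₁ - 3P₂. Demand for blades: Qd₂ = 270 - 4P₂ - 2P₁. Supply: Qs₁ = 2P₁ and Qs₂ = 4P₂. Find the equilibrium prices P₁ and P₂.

P₁ = 1123/29, P₂ = 698/29

Market 1: 382 - 6P₁ - 3P₂ = 2P₁ → 8P₁ + 3P₂ = 382.
Market 2: 8P₂ + 2P₁ = 270.
Eliminating P₂: 8×(1) − 3×(2) gives 58P₁ = 2246, so P₁ = 1123/29.
Back-substitute into (2): P₂ = (270 − 2×1123/29) / 8 = 698/29.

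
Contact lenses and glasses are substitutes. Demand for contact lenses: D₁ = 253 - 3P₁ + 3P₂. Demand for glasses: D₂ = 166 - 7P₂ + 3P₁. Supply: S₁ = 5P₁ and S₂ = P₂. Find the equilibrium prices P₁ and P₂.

Market 1: 253 - 3P₁ + 3P₂ = 5P₁ → 8P₁ - 3P₂ = 253.
Market 2: 8P₂ - 3P₁ = 166.
Eliminating P₂: 8×(1) + 3×(2) gives 55P₁ = 2522, so P₁ = 2522/55.
Back-substitute into (2): P₂ = (166 + 3×2522/55) / 8 = 2087/55.

P₁ = 2522/55, P₂ = 2087/55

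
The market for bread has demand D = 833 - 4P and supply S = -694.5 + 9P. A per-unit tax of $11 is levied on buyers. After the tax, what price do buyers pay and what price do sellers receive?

Buyers pay 3253/26, sellers receive 2967/26

Pre-tax equilibrium: P* = 117.5, Q* = 363.
Tax on buyers shifts demand to D = 833 − 4(P + 11) = 789 - 4P.
789 - 4P = -694.5 + 9P gives seller price Ps = 2967/26; buyers pay Pb = 2967/26 + 11 = 3253/26.
New quantity: Q = 833 − 4(3253/26) = 4323/13.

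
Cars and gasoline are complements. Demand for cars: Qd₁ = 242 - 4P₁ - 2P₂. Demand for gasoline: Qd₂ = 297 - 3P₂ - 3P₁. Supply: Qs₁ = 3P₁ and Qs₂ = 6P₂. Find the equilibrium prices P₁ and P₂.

Market 1: 242 - 4P₁ - 2P₂ = 3P₁ → 7P₁ + 2P₂ = 242.
Market 2: 9P₂ + 3P₁ = 297.
Eliminating P₂: 9×(1) − 2×(2) gives 57P₁ = 1584, so P₁ = 528/19.
Back-substitute into (2): P₂ = (297 − 3×528/19) / 9 = 451/19.

P₁ = 528/19, P₂ = 451/19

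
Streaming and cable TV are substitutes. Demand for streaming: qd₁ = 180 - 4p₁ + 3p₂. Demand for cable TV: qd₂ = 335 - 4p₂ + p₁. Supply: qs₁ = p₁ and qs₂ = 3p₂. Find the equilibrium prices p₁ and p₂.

Market 1: 180 - 4p₁ + 3p₂ = p₁ → 5p₁ - 3p₂ = 180.
Market 2: 7p₂ - p₁ = 335.
Eliminating p₂: 7×(1) + 3×(2) gives 32p₁ = 2265, so p₁ = 70.78125.
Back-substitute into (2): p₂ = (335 + 1×70.78125) / 7 = 57.96875.

p₁ = 70.78125, p₂ = 57.96875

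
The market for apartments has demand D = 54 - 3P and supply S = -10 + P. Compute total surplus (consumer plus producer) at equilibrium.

Equilibrium: 54 - 3P = -10 + P gives P* = 16, Q* = 6.
Demand choke price: P = 18; supply starts at P = 10.
CS = ½(18 − 16)(6) = 6; PS = ½(16 − 10)(6) = 18.

Total surplus = 24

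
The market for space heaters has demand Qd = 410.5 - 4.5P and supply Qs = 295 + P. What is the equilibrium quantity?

Q* = 316

Set Qd = Qs: 410.5 - 4.5P = 295 + P.
115.5 = 5.5P, so P* = 21.
Q* = 410.5 − 4.5(21) = 316.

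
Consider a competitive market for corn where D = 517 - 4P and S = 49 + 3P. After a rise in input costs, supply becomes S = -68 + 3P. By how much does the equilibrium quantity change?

Original equilibrium: P* = 468/7, Q* = 1747/7.
New equilibrium: 517 - 4P = -68 + 3P, so 585 = 7P and P' = 585/7; Q' = 517 − 4(585/7) = 1279/7.
Change in quantity: 1279/7 − 1747/7 = -468/7.

ΔQ = -468/7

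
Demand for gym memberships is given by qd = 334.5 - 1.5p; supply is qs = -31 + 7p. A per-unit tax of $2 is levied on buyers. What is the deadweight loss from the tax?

Pre-tax equilibrium: p* = 43, q* = 270.
Tax on buyers shifts demand to qd = 334.5 − 1.5(p + 2) = 331.5 - 1.5p.
331.5 - 1.5p = -31 + 7p gives seller price ps = 725/17; buyers pay pb = 725/17 + 2 = 759/17.
New quantity: q = 334.5 − 1.5(759/17) = 4548/17.
DWL = ½ × 2 × (270 − 4548/17) = 42/17.

Deadweight loss = 42/17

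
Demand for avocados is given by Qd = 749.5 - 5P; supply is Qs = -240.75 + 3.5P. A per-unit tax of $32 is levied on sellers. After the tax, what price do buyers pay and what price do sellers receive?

Pre-tax equilibrium: P* = 116.5, Q* = 167.
Tax on sellers shifts supply to Qs = -240.75 + 3.5(P − 32) = -352.75 + 3.5P.
749.5 - 5P = -352.75 + 3.5P gives buyer price Pb = 4409/34; sellers receive Ps = 4409/34 − 32 = 3321/34.
New quantity: Q = 749.5 − 5(4409/34) = 1719/17.

Buyers pay 4409/34, sellers receive 3321/34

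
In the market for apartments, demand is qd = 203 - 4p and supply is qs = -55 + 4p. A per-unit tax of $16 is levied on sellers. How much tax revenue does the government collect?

Tax revenue = 672

Pre-tax equilibrium: p* = 32.25, q* = 74.
Tax on sellers shifts supply to qs = -55 + 4(p − 16) = -119 + 4p.
203 - 4p = -119 + 4p gives buyer price pb = 40.25; sellers receive ps = 40.25 − 16 = 24.25.
New quantity: q = 203 − 4(40.25) = 42.
Revenue = 16 × 42 = 672.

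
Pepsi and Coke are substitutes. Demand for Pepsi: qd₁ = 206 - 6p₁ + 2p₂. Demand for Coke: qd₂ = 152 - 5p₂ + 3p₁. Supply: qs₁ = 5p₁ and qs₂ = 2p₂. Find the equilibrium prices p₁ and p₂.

p₁ = 1746/71, p₂ = 2290/71

Market 1: 206 - 6p₁ + 2p₂ = 5p₁ → 11p₁ - 2p₂ = 206.
Market 2: 7p₂ - 3p₁ = 152.
Eliminating p₂: 7×(1) + 2×(2) gives 71p₁ = 1746, so p₁ = 1746/71.
Back-substitute into (2): p₂ = (152 + 3×1746/71) / 7 = 2290/71.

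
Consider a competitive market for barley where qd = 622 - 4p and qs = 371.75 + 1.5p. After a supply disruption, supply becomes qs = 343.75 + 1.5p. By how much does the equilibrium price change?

Δp = 56/11

Original equilibrium: p* = 45.5, q* = 440.
New equilibrium: 622 - 4p = 343.75 + 1.5p, so 278.25 = 5.5p and p' = 1113/22; q' = 622 − 4(1113/22) = 4616/11.
Change in price: 1113/22 − 45.5 = 56/11.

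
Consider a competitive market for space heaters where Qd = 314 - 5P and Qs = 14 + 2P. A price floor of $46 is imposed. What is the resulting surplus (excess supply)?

Surplus = 22

Equilibrium price would be P* = 300/7, so the floor at 46 binds.
At P = 46: Qd = 84, Qs = 106.
Surplus = 106 − 84 = 22.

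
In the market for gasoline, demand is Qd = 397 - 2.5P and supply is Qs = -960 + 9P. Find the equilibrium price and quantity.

Set Qd = Qs: 397 - 2.5P = -960 + 9P.
1357 = 11.5P, so P* = 118.
Q* = 397 − 2.5(118) = 102.

P* = 118, Q* = 102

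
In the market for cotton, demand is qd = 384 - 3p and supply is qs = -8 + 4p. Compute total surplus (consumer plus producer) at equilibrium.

Total surplus = 13608

Equilibrium: 384 - 3p = -8 + 4p gives p* = 56, q* = 216.
Demand choke price: p = 128; supply starts at p = 2.
CS = ½(128 − 56)(216) = 7776; PS = ½(56 − 2)(216) = 5832.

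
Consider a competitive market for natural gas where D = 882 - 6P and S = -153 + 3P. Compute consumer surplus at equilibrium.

Equilibrium: 882 - 6P = -153 + 3P gives P* = 115, Q* = 192.
Demand choke price (D = 0): P = 147.
CS = ½(147 − 115)(192) = 3072.

Consumer surplus = 3072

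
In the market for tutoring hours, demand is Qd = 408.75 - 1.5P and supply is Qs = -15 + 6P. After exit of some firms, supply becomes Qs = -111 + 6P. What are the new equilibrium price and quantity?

Original equilibrium: P* = 56.5, Q* = 324.
New equilibrium: 408.75 - 1.5P = -111 + 6P, so 519.75 = 7.5P and P' = 69.3; Q' = 408.75 − 1.5(69.3) = 304.8.

P' = 69.3, Q' = 304.8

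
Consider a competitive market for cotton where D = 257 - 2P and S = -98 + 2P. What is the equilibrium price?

P* = 88.75

Set D = S: 257 - 2P = -98 + 2P.
355 = 4P, so P* = 88.75.
Q* = 257 − 2(88.75) = 79.5.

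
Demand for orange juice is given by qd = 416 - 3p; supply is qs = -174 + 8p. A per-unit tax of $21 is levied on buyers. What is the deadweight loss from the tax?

Pre-tax equilibrium: p* = 590/11, q* = 2806/11.
Tax on buyers shifts demand to qd = 416 − 3(p + 21) = 353 - 3p.
353 - 3p = -174 + 8p gives seller price ps = 527/11; buyers pay pb = 527/11 + 21 = 758/11.
New quantity: q = 416 − 3(758/11) = 2302/11.
DWL = ½ × 21 × (2806/11 − 2302/11) = 5292/11.

Deadweight loss = 5292/11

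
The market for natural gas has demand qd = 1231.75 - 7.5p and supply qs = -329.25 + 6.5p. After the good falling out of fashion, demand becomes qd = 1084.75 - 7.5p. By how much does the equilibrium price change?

Δp = -10.5

Original equilibrium: p* = 111.5, q* = 395.5.
New equilibrium: 1084.75 - 7.5p = -329.25 + 6.5p, so 1414 = 14p and p' = 101; q' = 1084.75 − 7.5(101) = 327.25.
Change in price: 101 − 111.5 = -10.5.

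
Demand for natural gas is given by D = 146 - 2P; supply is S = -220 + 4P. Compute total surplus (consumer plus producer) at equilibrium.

Equilibrium: 146 - 2P = -220 + 4P gives P* = 61, Q* = 24.
Demand choke price: P = 73; supply starts at P = 55.
CS = ½(73 − 61)(24) = 144; PS = ½(61 − 55)(24) = 72.

Total surplus = 216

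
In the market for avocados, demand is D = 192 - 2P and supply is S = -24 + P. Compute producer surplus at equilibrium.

Producer surplus = 1152

Equilibrium: 192 - 2P = -24 + P gives P* = 72, Q* = 48.
Supply starts at P = 24 (where S = 0).
PS = ½(72 − 24)(48) = 1152.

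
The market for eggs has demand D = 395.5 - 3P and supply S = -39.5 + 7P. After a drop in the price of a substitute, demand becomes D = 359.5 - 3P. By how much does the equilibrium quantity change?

Original equilibrium: P* = 43.5, Q* = 265.
New equilibrium: 359.5 - 3P = -39.5 + 7P, so 399 = 10P and P' = 39.9; Q' = 359.5 − 3(39.9) = 239.8.
Change in quantity: 239.8 − 265 = -25.2.

ΔQ = -25.2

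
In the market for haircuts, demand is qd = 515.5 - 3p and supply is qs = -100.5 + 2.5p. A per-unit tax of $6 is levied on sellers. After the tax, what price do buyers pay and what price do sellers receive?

Pre-tax equilibrium: p* = 112, q* = 179.5.
Tax on sellers shifts supply to qs = -100.5 + 2.5(p − 6) = -115.5 + 2.5p.
515.5 - 3p = -115.5 + 2.5p gives buyer price pb = 1262/11; sellers receive ps = 1262/11 − 6 = 1196/11.
New quantity: q = 515.5 − 3(1262/11) = 3769/22.

Buyers pay 1262/11, sellers receive 1196/11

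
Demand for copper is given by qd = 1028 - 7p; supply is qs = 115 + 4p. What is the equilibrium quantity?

Set qd = qs: 1028 - 7p = 115 + 4p.
913 = 11p, so p* = 83.
q* = 1028 − 7(83) = 447.

q* = 447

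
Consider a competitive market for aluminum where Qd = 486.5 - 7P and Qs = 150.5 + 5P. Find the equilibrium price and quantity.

Set Qd = Qs: 486.5 - 7P = 150.5 + 5P.
336 = 12P, so P* = 28.
Q* = 486.5 − 7(28) = 290.5.

P* = 28, Q* = 290.5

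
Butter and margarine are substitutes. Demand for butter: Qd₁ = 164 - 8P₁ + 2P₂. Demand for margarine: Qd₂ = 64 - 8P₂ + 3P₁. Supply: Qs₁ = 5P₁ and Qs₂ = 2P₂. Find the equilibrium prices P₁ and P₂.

P₁ = 442/31, P₂ = 331/31

Market 1: 164 - 8P₁ + 2P₂ = 5P₁ → 13P₁ - 2P₂ = 164.
Market 2: 10P₂ - 3P₁ = 64.
Eliminating P₂: 10×(1) + 2×(2) gives 124P₁ = 1768, so P₁ = 442/31.
Back-substitute into (2): P₂ = (64 + 3×442/31) / 10 = 331/31.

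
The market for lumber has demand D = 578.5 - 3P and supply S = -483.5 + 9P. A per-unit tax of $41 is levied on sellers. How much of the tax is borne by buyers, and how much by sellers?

Buyers bear $30.75, sellers bear $10.25

Pre-tax equilibrium: P* = 88.5, Q* = 313.
Tax on sellers shifts supply to S = -483.5 + 9(P − 41) = -852.5 + 9P.
578.5 - 3P = -852.5 + 9P gives buyer price Pb = 119.25; sellers receive Ps = 119.25 − 41 = 78.25.
New quantity: Q = 578.5 − 3(119.25) = 220.75.
Buyer burden = 119.25 − 88.5 = 30.75; seller burden = 88.5 − 78.25 = 10.25.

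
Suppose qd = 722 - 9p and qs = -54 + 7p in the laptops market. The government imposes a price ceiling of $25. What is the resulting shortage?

Equilibrium price would be p* = 48.5, so the ceiling at 25 binds.
At p = 25: qd = 722 − 9(25) = 497, qs = -54 + 7(25) = 121.
Shortage = 497 − 121 = 376.

Shortage = 376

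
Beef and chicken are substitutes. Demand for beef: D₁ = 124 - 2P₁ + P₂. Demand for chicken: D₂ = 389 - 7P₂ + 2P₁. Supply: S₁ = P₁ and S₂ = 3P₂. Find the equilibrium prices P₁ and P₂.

Market 1: 124 - 2P₁ + P₂ = P₁ → 3P₁ - P₂ = 124.
Market 2: 10P₂ - 2P₁ = 389.
Eliminating P₂: 10×(1) + 1×(2) gives 28P₁ = 1629, so P₁ = 1629/28.
Back-substitute into (2): P₂ = (389 + 2×1629/28) / 10 = 1415/28.

P₁ = 1629/28, P₂ = 1415/28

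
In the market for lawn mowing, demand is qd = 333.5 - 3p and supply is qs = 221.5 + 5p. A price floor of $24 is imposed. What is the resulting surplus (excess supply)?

Surplus = 80

Equilibrium price would be p* = 14, so the floor at 24 binds.
At p = 24: qd = 261.5, qs = 341.5.
Surplus = 341.5 − 261.5 = 80.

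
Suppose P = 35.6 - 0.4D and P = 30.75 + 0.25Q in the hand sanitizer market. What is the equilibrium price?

Set the two price expressions equal: 35.6 - 0.4Q = 30.75 + 0.25Q.
4.85 = 0.65Q, so Q* = 97/13.
P* = 35.6 − (0.4)(97/13) = 424/13.

P* = 424/13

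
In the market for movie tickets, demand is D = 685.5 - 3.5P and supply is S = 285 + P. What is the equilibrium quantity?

Set D = S: 685.5 - 3.5P = 285 + P.
400.5 = 4.5P, so P* = 89.
Q* = 685.5 − 3.5(89) = 374.

Q* = 374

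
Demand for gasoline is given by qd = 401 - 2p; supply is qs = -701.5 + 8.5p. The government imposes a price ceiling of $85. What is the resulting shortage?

Equilibrium price would be p* = 105, so the ceiling at 85 binds.
At p = 85: qd = 401 − 2(85) = 231, qs = -701.5 + 8.5(85) = 21.
Shortage = 231 − 21 = 210.

Shortage = 210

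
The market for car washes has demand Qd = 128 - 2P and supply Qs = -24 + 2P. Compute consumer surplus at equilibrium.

Equilibrium: 128 - 2P = -24 + 2P gives P* = 38, Q* = 52.
Demand choke price (Qd = 0): P = 64.
CS = ½(64 − 38)(52) = 676.

Consumer surplus = 676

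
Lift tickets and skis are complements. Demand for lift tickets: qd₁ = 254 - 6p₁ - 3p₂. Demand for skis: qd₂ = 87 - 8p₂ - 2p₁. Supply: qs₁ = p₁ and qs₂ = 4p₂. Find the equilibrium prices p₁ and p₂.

p₁ = 929/26, p₂ = 101/78

Market 1: 254 - 6p₁ - 3p₂ = p₁ → 7p₁ + 3p₂ = 254.
Market 2: 12p₂ + 2p₁ = 87.
Eliminating p₂: 12×(1) − 3×(2) gives 78p₁ = 2787, so p₁ = 929/26.
Back-substitute into (2): p₂ = (87 − 2×929/26) / 12 = 101/78.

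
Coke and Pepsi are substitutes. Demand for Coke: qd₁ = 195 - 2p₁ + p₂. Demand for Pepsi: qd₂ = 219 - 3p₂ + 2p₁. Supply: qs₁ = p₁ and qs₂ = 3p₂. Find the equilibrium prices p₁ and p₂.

Market 1: 195 - 2p₁ + p₂ = p₁ → 3p₁ - p₂ = 195.
Market 2: 6p₂ - 2p₁ = 219.
Eliminating p₂: 6×(1) + 1×(2) gives 16p₁ = 1389, so p₁ = 86.8125.
Back-substitute into (2): p₂ = (219 + 2×86.8125) / 6 = 65.4375.

p₁ = 86.8125, p₂ = 65.4375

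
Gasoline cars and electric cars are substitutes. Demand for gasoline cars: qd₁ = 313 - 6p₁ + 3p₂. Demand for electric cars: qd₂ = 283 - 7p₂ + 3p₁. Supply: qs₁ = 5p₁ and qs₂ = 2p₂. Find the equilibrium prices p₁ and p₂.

p₁ = 611/15, p₂ = 2026/45

Market 1: 313 - 6p₁ + 3p₂ = 5p₁ → 11p₁ - 3p₂ = 313.
Market 2: 9p₂ - 3p₁ = 283.
Eliminating p₂: 9×(1) + 3×(2) gives 90p₁ = 3666, so p₁ = 611/15.
Back-substitute into (2): p₂ = (283 + 3×611/15) / 9 = 2026/45.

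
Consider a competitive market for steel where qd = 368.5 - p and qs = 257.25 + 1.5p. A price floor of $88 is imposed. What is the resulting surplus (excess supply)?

Surplus = 108.75

Equilibrium price would be p* = 44.5, so the floor at 88 binds.
At p = 88: qd = 280.5, qs = 389.25.
Surplus = 389.25 − 280.5 = 108.75.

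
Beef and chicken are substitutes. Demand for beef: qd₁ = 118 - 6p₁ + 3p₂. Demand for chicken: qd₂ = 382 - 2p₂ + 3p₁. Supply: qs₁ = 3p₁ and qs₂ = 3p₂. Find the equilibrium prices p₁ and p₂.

Market 1: 118 - 6p₁ + 3p₂ = 3p₁ → 9p₁ - 3p₂ = 118.
Market 2: 5p₂ - 3p₁ = 382.
Eliminating p₂: 5×(1) + 3×(2) gives 36p₁ = 1736, so p₁ = 434/9.
Back-substitute into (2): p₂ = (382 + 3×434/9) / 5 = 316/3.

p₁ = 434/9, p₂ = 316/3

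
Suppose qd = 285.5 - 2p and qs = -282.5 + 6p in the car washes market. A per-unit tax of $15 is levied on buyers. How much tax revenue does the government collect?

Pre-tax equilibrium: p* = 71, q* = 143.5.
Tax on buyers shifts demand to qd = 285.5 − 2(p + 15) = 255.5 - 2p.
255.5 - 2p = -282.5 + 6p gives seller price ps = 67.25; buyers pay pb = 67.25 + 15 = 82.25.
New quantity: q = 285.5 − 2(82.25) = 121.
Revenue = 15 × 121 = 1815.

Tax revenue = 1815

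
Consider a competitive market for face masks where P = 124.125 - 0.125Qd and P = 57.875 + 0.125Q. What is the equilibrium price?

Set the two price expressions equal: 124.125 - 0.125Q = 57.875 + 0.125Q.
66.25 = 0.25Q, so Q* = 265.
P* = 124.125 − (0.125)(265) = 91.

P* = 91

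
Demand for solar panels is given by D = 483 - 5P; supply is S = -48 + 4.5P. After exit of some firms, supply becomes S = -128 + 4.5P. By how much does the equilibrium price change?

Original equilibrium: P* = 1062/19, Q* = 3867/19.
New equilibrium: 483 - 5P = -128 + 4.5P, so 611 = 9.5P and P' = 1222/19; Q' = 483 − 5(1222/19) = 3067/19.
Change in price: 1222/19 − 1062/19 = 160/19.

ΔP = 160/19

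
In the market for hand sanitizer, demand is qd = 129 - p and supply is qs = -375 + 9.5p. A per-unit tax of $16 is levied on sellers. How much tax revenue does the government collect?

Tax revenue = 22352/21

Pre-tax equilibrium: p* = 48, q* = 81.
Tax on sellers shifts supply to qs = -375 + 9.5(p − 16) = -527 + 9.5p.
129 - p = -527 + 9.5p gives buyer price pb = 1312/21; sellers receive ps = 1312/21 − 16 = 976/21.
New quantity: q = 129 − 1(1312/21) = 1397/21.
Revenue = 16 × 1397/21 = 22352/21.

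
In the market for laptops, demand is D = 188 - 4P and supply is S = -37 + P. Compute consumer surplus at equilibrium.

Equilibrium: 188 - 4P = -37 + P gives P* = 45, Q* = 8.
Demand choke price (D = 0): P = 47.
CS = ½(47 − 45)(8) = 8.

Consumer surplus = 8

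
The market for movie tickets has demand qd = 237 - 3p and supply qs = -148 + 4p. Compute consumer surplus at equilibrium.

Consumer surplus = 864

Equilibrium: 237 - 3p = -148 + 4p gives p* = 55, q* = 72.
Demand choke price (qd = 0): p = 79.
CS = ½(79 − 55)(72) = 864.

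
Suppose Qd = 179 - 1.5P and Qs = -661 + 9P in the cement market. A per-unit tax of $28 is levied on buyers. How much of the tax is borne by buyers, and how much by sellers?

Buyers bear $24, sellers bear $4

Pre-tax equilibrium: P* = 80, Q* = 59.
Tax on buyers shifts demand to Qd = 179 − 1.5(P + 28) = 137 - 1.5P.
137 - 1.5P = -661 + 9P gives seller price Ps = 76; buyers pay Pb = 76 + 28 = 104.
New quantity: Q = 179 − 1.5(104) = 23.
Buyer burden = 104 − 80 = 24; seller burden = 80 − 76 = 4.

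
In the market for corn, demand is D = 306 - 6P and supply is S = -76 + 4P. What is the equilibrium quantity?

Set D = S: 306 - 6P = -76 + 4P.
382 = 10P, so P* = 38.2.
Q* = 306 − 6(38.2) = 76.8.

Q* = 76.8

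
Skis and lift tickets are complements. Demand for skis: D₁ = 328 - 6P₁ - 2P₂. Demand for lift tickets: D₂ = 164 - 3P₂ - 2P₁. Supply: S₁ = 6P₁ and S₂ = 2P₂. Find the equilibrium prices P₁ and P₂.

Market 1: 328 - 6P₁ - 2P₂ = 6P₁ → 12P₁ + 2P₂ = 328.
Market 2: 5P₂ + 2P₁ = 164.
Eliminating P₂: 5×(1) − 2×(2) gives 56P₁ = 1312, so P₁ = 164/7.
Back-substitute into (2): P₂ = (164 − 2×164/7) / 5 = 164/7.

P₁ = 164/7, P₂ = 164/7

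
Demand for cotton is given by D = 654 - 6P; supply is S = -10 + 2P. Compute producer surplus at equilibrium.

Producer surplus = 6084

Equilibrium: 654 - 6P = -10 + 2P gives P* = 83, Q* = 156.
Supply starts at P = 5 (where S = 0).
PS = ½(83 − 5)(156) = 6084.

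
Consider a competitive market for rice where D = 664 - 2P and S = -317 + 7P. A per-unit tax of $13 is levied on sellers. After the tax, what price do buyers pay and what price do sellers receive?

Buyers pay 1072/9, sellers receive 955/9

Pre-tax equilibrium: P* = 109, Q* = 446.
Tax on sellers shifts supply to S = -317 + 7(P − 13) = -408 + 7P.
664 - 2P = -408 + 7P gives buyer price Pb = 1072/9; sellers receive Ps = 1072/9 − 13 = 955/9.
New quantity: Q = 664 − 2(1072/9) = 3832/9.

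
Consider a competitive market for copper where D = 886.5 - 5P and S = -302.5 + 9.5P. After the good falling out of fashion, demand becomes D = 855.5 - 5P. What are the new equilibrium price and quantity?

P' = 2316/29, Q' = 26459/58

Original equilibrium: P* = 82, Q* = 476.5.
New equilibrium: 855.5 - 5P = -302.5 + 9.5P, so 1158 = 14.5P and P' = 2316/29; Q' = 855.5 − 5(2316/29) = 26459/58.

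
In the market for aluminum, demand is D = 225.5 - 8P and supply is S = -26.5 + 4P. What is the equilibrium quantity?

Set D = S: 225.5 - 8P = -26.5 + 4P.
252 = 12P, so P* = 21.
Q* = 225.5 − 8(21) = 57.5.

Q* = 57.5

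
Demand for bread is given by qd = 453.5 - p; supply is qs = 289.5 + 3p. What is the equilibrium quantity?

Set qd = qs: 453.5 - p = 289.5 + 3p.
164 = 4p, so p* = 41.
q* = 453.5 − 1(41) = 412.5.

q* = 412.5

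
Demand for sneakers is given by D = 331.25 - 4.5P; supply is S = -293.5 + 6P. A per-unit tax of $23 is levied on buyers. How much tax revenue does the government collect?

Tax revenue = 1403/14

Pre-tax equilibrium: P* = 59.5, Q* = 63.5.
Tax on buyers shifts demand to D = 331.25 − 4.5(P + 23) = 227.75 - 4.5P.
227.75 - 4.5P = -293.5 + 6P gives seller price Ps = 695/14; buyers pay Pb = 695/14 + 23 = 1017/14.
New quantity: Q = 331.25 − 4.5(1017/14) = 61/14.
Revenue = 23 × 61/14 = 1403/14.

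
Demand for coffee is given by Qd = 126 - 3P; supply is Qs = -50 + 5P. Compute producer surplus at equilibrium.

Producer surplus = 360

Equilibrium: 126 - 3P = -50 + 5P gives P* = 22, Q* = 60.
Supply starts at P = 10 (where Qs = 0).
PS = ½(22 − 10)(60) = 360.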